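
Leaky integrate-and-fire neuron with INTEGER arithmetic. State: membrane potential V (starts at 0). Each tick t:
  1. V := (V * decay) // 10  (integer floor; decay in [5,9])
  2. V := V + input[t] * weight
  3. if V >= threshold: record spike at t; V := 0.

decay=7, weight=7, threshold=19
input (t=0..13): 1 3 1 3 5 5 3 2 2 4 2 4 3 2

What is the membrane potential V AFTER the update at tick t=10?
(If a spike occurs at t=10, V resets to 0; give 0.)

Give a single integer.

t=0: input=1 -> V=7
t=1: input=3 -> V=0 FIRE
t=2: input=1 -> V=7
t=3: input=3 -> V=0 FIRE
t=4: input=5 -> V=0 FIRE
t=5: input=5 -> V=0 FIRE
t=6: input=3 -> V=0 FIRE
t=7: input=2 -> V=14
t=8: input=2 -> V=0 FIRE
t=9: input=4 -> V=0 FIRE
t=10: input=2 -> V=14
t=11: input=4 -> V=0 FIRE
t=12: input=3 -> V=0 FIRE
t=13: input=2 -> V=14

Answer: 14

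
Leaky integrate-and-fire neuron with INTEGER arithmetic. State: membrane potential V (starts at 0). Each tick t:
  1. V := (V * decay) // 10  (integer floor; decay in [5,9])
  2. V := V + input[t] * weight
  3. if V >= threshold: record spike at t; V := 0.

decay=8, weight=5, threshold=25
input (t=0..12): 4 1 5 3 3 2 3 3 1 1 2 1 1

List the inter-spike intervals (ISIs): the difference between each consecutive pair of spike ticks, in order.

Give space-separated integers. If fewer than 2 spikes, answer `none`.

Answer: 2 3

Derivation:
t=0: input=4 -> V=20
t=1: input=1 -> V=21
t=2: input=5 -> V=0 FIRE
t=3: input=3 -> V=15
t=4: input=3 -> V=0 FIRE
t=5: input=2 -> V=10
t=6: input=3 -> V=23
t=7: input=3 -> V=0 FIRE
t=8: input=1 -> V=5
t=9: input=1 -> V=9
t=10: input=2 -> V=17
t=11: input=1 -> V=18
t=12: input=1 -> V=19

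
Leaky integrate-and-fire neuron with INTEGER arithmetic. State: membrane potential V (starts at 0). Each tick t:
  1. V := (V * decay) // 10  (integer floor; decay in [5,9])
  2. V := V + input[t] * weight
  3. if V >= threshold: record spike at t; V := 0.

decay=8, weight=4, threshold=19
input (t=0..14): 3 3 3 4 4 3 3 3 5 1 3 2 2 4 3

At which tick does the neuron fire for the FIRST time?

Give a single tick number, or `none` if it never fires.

t=0: input=3 -> V=12
t=1: input=3 -> V=0 FIRE
t=2: input=3 -> V=12
t=3: input=4 -> V=0 FIRE
t=4: input=4 -> V=16
t=5: input=3 -> V=0 FIRE
t=6: input=3 -> V=12
t=7: input=3 -> V=0 FIRE
t=8: input=5 -> V=0 FIRE
t=9: input=1 -> V=4
t=10: input=3 -> V=15
t=11: input=2 -> V=0 FIRE
t=12: input=2 -> V=8
t=13: input=4 -> V=0 FIRE
t=14: input=3 -> V=12

Answer: 1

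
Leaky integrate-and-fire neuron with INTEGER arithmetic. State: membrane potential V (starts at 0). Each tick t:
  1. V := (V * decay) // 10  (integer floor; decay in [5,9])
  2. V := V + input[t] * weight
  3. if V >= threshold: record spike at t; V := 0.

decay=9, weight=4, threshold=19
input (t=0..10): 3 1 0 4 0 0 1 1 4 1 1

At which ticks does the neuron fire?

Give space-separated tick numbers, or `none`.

Answer: 3 8

Derivation:
t=0: input=3 -> V=12
t=1: input=1 -> V=14
t=2: input=0 -> V=12
t=3: input=4 -> V=0 FIRE
t=4: input=0 -> V=0
t=5: input=0 -> V=0
t=6: input=1 -> V=4
t=7: input=1 -> V=7
t=8: input=4 -> V=0 FIRE
t=9: input=1 -> V=4
t=10: input=1 -> V=7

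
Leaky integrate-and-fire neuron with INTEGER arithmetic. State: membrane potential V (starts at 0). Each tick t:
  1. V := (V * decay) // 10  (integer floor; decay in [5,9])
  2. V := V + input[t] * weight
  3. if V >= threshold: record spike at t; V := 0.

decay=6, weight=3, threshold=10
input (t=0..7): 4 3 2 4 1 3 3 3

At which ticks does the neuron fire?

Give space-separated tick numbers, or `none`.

t=0: input=4 -> V=0 FIRE
t=1: input=3 -> V=9
t=2: input=2 -> V=0 FIRE
t=3: input=4 -> V=0 FIRE
t=4: input=1 -> V=3
t=5: input=3 -> V=0 FIRE
t=6: input=3 -> V=9
t=7: input=3 -> V=0 FIRE

Answer: 0 2 3 5 7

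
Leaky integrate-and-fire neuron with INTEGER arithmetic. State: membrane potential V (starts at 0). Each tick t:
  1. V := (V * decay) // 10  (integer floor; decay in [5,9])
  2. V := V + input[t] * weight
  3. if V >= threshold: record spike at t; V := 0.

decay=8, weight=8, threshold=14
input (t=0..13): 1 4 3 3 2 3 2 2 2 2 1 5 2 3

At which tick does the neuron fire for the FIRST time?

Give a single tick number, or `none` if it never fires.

Answer: 1

Derivation:
t=0: input=1 -> V=8
t=1: input=4 -> V=0 FIRE
t=2: input=3 -> V=0 FIRE
t=3: input=3 -> V=0 FIRE
t=4: input=2 -> V=0 FIRE
t=5: input=3 -> V=0 FIRE
t=6: input=2 -> V=0 FIRE
t=7: input=2 -> V=0 FIRE
t=8: input=2 -> V=0 FIRE
t=9: input=2 -> V=0 FIRE
t=10: input=1 -> V=8
t=11: input=5 -> V=0 FIRE
t=12: input=2 -> V=0 FIRE
t=13: input=3 -> V=0 FIRE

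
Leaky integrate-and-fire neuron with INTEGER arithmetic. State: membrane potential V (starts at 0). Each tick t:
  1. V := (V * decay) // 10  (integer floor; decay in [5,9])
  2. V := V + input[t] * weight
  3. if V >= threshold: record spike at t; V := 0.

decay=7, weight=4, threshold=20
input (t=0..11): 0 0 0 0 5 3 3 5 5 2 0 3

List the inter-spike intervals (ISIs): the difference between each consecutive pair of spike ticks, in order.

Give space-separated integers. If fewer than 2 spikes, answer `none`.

t=0: input=0 -> V=0
t=1: input=0 -> V=0
t=2: input=0 -> V=0
t=3: input=0 -> V=0
t=4: input=5 -> V=0 FIRE
t=5: input=3 -> V=12
t=6: input=3 -> V=0 FIRE
t=7: input=5 -> V=0 FIRE
t=8: input=5 -> V=0 FIRE
t=9: input=2 -> V=8
t=10: input=0 -> V=5
t=11: input=3 -> V=15

Answer: 2 1 1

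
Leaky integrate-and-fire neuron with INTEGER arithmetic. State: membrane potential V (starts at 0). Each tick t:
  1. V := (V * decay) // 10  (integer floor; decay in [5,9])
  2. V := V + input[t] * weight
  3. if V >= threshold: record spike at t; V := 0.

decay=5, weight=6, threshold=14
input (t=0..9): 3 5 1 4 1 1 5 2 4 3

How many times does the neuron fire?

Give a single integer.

t=0: input=3 -> V=0 FIRE
t=1: input=5 -> V=0 FIRE
t=2: input=1 -> V=6
t=3: input=4 -> V=0 FIRE
t=4: input=1 -> V=6
t=5: input=1 -> V=9
t=6: input=5 -> V=0 FIRE
t=7: input=2 -> V=12
t=8: input=4 -> V=0 FIRE
t=9: input=3 -> V=0 FIRE

Answer: 6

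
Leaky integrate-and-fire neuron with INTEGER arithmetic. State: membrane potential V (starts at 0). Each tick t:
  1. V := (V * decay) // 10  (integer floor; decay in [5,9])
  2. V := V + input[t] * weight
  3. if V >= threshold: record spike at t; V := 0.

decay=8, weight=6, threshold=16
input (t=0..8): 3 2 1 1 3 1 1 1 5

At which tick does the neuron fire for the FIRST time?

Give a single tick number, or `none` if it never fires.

Answer: 0

Derivation:
t=0: input=3 -> V=0 FIRE
t=1: input=2 -> V=12
t=2: input=1 -> V=15
t=3: input=1 -> V=0 FIRE
t=4: input=3 -> V=0 FIRE
t=5: input=1 -> V=6
t=6: input=1 -> V=10
t=7: input=1 -> V=14
t=8: input=5 -> V=0 FIRE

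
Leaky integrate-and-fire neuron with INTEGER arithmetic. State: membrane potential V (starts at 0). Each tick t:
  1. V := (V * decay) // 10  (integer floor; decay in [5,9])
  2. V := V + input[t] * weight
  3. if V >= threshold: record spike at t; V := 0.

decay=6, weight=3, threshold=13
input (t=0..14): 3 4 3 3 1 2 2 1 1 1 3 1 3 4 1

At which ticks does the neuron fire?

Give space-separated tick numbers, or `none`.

Answer: 1 3 10 13

Derivation:
t=0: input=3 -> V=9
t=1: input=4 -> V=0 FIRE
t=2: input=3 -> V=9
t=3: input=3 -> V=0 FIRE
t=4: input=1 -> V=3
t=5: input=2 -> V=7
t=6: input=2 -> V=10
t=7: input=1 -> V=9
t=8: input=1 -> V=8
t=9: input=1 -> V=7
t=10: input=3 -> V=0 FIRE
t=11: input=1 -> V=3
t=12: input=3 -> V=10
t=13: input=4 -> V=0 FIRE
t=14: input=1 -> V=3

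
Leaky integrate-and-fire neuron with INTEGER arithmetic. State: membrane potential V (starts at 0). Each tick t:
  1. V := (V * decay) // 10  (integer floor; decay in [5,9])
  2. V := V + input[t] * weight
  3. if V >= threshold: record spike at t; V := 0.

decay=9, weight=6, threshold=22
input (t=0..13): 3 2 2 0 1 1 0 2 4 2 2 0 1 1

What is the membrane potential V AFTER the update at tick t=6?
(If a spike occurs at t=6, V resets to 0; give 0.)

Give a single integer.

t=0: input=3 -> V=18
t=1: input=2 -> V=0 FIRE
t=2: input=2 -> V=12
t=3: input=0 -> V=10
t=4: input=1 -> V=15
t=5: input=1 -> V=19
t=6: input=0 -> V=17
t=7: input=2 -> V=0 FIRE
t=8: input=4 -> V=0 FIRE
t=9: input=2 -> V=12
t=10: input=2 -> V=0 FIRE
t=11: input=0 -> V=0
t=12: input=1 -> V=6
t=13: input=1 -> V=11

Answer: 17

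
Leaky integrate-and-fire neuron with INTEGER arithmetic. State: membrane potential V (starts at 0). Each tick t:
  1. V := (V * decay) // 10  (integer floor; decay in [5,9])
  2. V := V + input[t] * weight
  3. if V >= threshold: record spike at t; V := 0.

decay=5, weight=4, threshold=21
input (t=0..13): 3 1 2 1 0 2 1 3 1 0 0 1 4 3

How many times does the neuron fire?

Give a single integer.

t=0: input=3 -> V=12
t=1: input=1 -> V=10
t=2: input=2 -> V=13
t=3: input=1 -> V=10
t=4: input=0 -> V=5
t=5: input=2 -> V=10
t=6: input=1 -> V=9
t=7: input=3 -> V=16
t=8: input=1 -> V=12
t=9: input=0 -> V=6
t=10: input=0 -> V=3
t=11: input=1 -> V=5
t=12: input=4 -> V=18
t=13: input=3 -> V=0 FIRE

Answer: 1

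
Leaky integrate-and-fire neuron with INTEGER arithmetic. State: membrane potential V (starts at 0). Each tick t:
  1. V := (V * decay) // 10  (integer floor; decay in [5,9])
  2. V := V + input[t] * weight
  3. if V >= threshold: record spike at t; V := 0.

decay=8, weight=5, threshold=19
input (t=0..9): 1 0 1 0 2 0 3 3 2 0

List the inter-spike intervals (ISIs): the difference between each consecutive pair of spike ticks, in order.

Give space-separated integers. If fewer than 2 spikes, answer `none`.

Answer: 2

Derivation:
t=0: input=1 -> V=5
t=1: input=0 -> V=4
t=2: input=1 -> V=8
t=3: input=0 -> V=6
t=4: input=2 -> V=14
t=5: input=0 -> V=11
t=6: input=3 -> V=0 FIRE
t=7: input=3 -> V=15
t=8: input=2 -> V=0 FIRE
t=9: input=0 -> V=0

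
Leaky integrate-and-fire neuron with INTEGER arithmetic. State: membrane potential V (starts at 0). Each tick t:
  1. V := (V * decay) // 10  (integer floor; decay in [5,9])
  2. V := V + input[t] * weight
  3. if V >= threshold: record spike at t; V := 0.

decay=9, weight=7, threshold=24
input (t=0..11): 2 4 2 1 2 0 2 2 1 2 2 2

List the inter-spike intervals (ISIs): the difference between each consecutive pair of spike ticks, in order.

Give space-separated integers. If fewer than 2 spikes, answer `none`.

Answer: 3 3 3

Derivation:
t=0: input=2 -> V=14
t=1: input=4 -> V=0 FIRE
t=2: input=2 -> V=14
t=3: input=1 -> V=19
t=4: input=2 -> V=0 FIRE
t=5: input=0 -> V=0
t=6: input=2 -> V=14
t=7: input=2 -> V=0 FIRE
t=8: input=1 -> V=7
t=9: input=2 -> V=20
t=10: input=2 -> V=0 FIRE
t=11: input=2 -> V=14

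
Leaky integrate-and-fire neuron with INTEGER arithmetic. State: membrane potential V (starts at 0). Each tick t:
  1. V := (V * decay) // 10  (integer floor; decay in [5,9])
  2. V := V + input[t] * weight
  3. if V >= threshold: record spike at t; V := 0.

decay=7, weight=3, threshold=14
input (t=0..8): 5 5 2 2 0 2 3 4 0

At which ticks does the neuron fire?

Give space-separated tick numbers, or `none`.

t=0: input=5 -> V=0 FIRE
t=1: input=5 -> V=0 FIRE
t=2: input=2 -> V=6
t=3: input=2 -> V=10
t=4: input=0 -> V=7
t=5: input=2 -> V=10
t=6: input=3 -> V=0 FIRE
t=7: input=4 -> V=12
t=8: input=0 -> V=8

Answer: 0 1 6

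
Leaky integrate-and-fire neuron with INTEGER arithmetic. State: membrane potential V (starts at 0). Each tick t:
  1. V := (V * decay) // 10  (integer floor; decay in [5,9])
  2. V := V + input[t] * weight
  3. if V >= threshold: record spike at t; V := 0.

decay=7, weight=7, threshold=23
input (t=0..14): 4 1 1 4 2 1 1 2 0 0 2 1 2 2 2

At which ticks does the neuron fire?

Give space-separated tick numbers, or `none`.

t=0: input=4 -> V=0 FIRE
t=1: input=1 -> V=7
t=2: input=1 -> V=11
t=3: input=4 -> V=0 FIRE
t=4: input=2 -> V=14
t=5: input=1 -> V=16
t=6: input=1 -> V=18
t=7: input=2 -> V=0 FIRE
t=8: input=0 -> V=0
t=9: input=0 -> V=0
t=10: input=2 -> V=14
t=11: input=1 -> V=16
t=12: input=2 -> V=0 FIRE
t=13: input=2 -> V=14
t=14: input=2 -> V=0 FIRE

Answer: 0 3 7 12 14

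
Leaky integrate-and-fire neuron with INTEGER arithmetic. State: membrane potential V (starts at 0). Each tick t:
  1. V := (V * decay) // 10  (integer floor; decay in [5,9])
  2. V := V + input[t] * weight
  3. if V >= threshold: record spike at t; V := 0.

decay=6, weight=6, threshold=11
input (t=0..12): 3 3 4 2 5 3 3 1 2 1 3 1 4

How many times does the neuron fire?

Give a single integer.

t=0: input=3 -> V=0 FIRE
t=1: input=3 -> V=0 FIRE
t=2: input=4 -> V=0 FIRE
t=3: input=2 -> V=0 FIRE
t=4: input=5 -> V=0 FIRE
t=5: input=3 -> V=0 FIRE
t=6: input=3 -> V=0 FIRE
t=7: input=1 -> V=6
t=8: input=2 -> V=0 FIRE
t=9: input=1 -> V=6
t=10: input=3 -> V=0 FIRE
t=11: input=1 -> V=6
t=12: input=4 -> V=0 FIRE

Answer: 10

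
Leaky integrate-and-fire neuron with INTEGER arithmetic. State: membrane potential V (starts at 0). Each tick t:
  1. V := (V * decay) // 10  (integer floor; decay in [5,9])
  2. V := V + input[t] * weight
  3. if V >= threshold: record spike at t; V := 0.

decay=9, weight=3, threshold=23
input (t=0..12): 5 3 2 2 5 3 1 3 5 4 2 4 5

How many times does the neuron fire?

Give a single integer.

t=0: input=5 -> V=15
t=1: input=3 -> V=22
t=2: input=2 -> V=0 FIRE
t=3: input=2 -> V=6
t=4: input=5 -> V=20
t=5: input=3 -> V=0 FIRE
t=6: input=1 -> V=3
t=7: input=3 -> V=11
t=8: input=5 -> V=0 FIRE
t=9: input=4 -> V=12
t=10: input=2 -> V=16
t=11: input=4 -> V=0 FIRE
t=12: input=5 -> V=15

Answer: 4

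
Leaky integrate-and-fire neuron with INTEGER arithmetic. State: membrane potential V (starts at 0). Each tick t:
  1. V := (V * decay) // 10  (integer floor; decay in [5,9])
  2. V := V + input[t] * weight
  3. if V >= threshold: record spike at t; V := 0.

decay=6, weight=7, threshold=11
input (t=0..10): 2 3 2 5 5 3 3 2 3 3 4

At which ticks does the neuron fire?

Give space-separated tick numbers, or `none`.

t=0: input=2 -> V=0 FIRE
t=1: input=3 -> V=0 FIRE
t=2: input=2 -> V=0 FIRE
t=3: input=5 -> V=0 FIRE
t=4: input=5 -> V=0 FIRE
t=5: input=3 -> V=0 FIRE
t=6: input=3 -> V=0 FIRE
t=7: input=2 -> V=0 FIRE
t=8: input=3 -> V=0 FIRE
t=9: input=3 -> V=0 FIRE
t=10: input=4 -> V=0 FIRE

Answer: 0 1 2 3 4 5 6 7 8 9 10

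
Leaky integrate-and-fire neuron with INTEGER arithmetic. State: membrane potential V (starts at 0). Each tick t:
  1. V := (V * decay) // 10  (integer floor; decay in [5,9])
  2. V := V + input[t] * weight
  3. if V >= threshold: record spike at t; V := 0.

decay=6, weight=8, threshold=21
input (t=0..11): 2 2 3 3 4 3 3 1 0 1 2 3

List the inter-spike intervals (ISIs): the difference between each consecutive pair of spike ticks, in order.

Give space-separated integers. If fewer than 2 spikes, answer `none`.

Answer: 1 1 1 1 1 4 1

Derivation:
t=0: input=2 -> V=16
t=1: input=2 -> V=0 FIRE
t=2: input=3 -> V=0 FIRE
t=3: input=3 -> V=0 FIRE
t=4: input=4 -> V=0 FIRE
t=5: input=3 -> V=0 FIRE
t=6: input=3 -> V=0 FIRE
t=7: input=1 -> V=8
t=8: input=0 -> V=4
t=9: input=1 -> V=10
t=10: input=2 -> V=0 FIRE
t=11: input=3 -> V=0 FIRE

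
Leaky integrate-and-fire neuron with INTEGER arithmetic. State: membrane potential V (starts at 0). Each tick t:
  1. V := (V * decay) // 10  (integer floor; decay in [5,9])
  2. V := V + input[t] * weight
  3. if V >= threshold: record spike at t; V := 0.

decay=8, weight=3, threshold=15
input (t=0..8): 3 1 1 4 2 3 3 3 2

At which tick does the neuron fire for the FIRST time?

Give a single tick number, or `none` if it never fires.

Answer: 3

Derivation:
t=0: input=3 -> V=9
t=1: input=1 -> V=10
t=2: input=1 -> V=11
t=3: input=4 -> V=0 FIRE
t=4: input=2 -> V=6
t=5: input=3 -> V=13
t=6: input=3 -> V=0 FIRE
t=7: input=3 -> V=9
t=8: input=2 -> V=13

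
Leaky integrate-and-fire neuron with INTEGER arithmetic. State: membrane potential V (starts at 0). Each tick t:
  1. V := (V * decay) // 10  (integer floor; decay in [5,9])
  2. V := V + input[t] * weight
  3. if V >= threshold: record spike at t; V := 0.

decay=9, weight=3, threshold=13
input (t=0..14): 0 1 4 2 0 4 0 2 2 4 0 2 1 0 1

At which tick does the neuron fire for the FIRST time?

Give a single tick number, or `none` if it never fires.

t=0: input=0 -> V=0
t=1: input=1 -> V=3
t=2: input=4 -> V=0 FIRE
t=3: input=2 -> V=6
t=4: input=0 -> V=5
t=5: input=4 -> V=0 FIRE
t=6: input=0 -> V=0
t=7: input=2 -> V=6
t=8: input=2 -> V=11
t=9: input=4 -> V=0 FIRE
t=10: input=0 -> V=0
t=11: input=2 -> V=6
t=12: input=1 -> V=8
t=13: input=0 -> V=7
t=14: input=1 -> V=9

Answer: 2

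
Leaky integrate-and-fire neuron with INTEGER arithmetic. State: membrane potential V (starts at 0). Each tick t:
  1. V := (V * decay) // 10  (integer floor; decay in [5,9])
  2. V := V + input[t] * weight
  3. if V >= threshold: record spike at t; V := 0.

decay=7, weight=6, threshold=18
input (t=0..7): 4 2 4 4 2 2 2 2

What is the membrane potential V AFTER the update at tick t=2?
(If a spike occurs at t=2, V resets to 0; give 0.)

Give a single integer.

Answer: 0

Derivation:
t=0: input=4 -> V=0 FIRE
t=1: input=2 -> V=12
t=2: input=4 -> V=0 FIRE
t=3: input=4 -> V=0 FIRE
t=4: input=2 -> V=12
t=5: input=2 -> V=0 FIRE
t=6: input=2 -> V=12
t=7: input=2 -> V=0 FIRE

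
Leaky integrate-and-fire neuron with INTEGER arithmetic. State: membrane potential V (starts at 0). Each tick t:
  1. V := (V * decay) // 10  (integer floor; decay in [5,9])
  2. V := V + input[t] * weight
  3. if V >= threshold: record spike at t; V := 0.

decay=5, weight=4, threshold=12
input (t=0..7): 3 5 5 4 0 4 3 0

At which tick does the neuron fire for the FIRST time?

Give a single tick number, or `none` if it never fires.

t=0: input=3 -> V=0 FIRE
t=1: input=5 -> V=0 FIRE
t=2: input=5 -> V=0 FIRE
t=3: input=4 -> V=0 FIRE
t=4: input=0 -> V=0
t=5: input=4 -> V=0 FIRE
t=6: input=3 -> V=0 FIRE
t=7: input=0 -> V=0

Answer: 0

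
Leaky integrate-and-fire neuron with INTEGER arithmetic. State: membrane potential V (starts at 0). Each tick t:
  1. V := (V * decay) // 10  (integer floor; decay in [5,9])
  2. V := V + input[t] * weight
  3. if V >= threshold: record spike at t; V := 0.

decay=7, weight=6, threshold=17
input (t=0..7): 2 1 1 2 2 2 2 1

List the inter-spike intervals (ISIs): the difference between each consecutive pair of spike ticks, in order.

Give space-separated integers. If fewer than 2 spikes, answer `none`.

Answer: 2

Derivation:
t=0: input=2 -> V=12
t=1: input=1 -> V=14
t=2: input=1 -> V=15
t=3: input=2 -> V=0 FIRE
t=4: input=2 -> V=12
t=5: input=2 -> V=0 FIRE
t=6: input=2 -> V=12
t=7: input=1 -> V=14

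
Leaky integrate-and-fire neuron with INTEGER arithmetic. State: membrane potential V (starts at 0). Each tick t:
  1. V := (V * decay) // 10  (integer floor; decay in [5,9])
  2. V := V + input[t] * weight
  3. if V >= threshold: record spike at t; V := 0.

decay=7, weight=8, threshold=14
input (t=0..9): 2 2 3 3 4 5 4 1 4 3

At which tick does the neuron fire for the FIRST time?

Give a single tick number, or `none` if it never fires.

t=0: input=2 -> V=0 FIRE
t=1: input=2 -> V=0 FIRE
t=2: input=3 -> V=0 FIRE
t=3: input=3 -> V=0 FIRE
t=4: input=4 -> V=0 FIRE
t=5: input=5 -> V=0 FIRE
t=6: input=4 -> V=0 FIRE
t=7: input=1 -> V=8
t=8: input=4 -> V=0 FIRE
t=9: input=3 -> V=0 FIRE

Answer: 0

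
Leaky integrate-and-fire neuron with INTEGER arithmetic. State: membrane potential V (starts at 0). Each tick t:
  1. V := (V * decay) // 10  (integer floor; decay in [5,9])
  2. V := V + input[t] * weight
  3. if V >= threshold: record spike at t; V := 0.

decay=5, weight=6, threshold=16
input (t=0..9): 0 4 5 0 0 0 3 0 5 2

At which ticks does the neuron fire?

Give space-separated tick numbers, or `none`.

t=0: input=0 -> V=0
t=1: input=4 -> V=0 FIRE
t=2: input=5 -> V=0 FIRE
t=3: input=0 -> V=0
t=4: input=0 -> V=0
t=5: input=0 -> V=0
t=6: input=3 -> V=0 FIRE
t=7: input=0 -> V=0
t=8: input=5 -> V=0 FIRE
t=9: input=2 -> V=12

Answer: 1 2 6 8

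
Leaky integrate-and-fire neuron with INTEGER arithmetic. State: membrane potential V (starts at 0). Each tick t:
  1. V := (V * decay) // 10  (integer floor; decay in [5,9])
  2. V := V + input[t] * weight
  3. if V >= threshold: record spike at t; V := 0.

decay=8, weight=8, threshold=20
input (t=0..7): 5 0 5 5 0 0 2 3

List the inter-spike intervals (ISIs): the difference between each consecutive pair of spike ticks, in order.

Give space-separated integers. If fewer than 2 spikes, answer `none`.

Answer: 2 1 4

Derivation:
t=0: input=5 -> V=0 FIRE
t=1: input=0 -> V=0
t=2: input=5 -> V=0 FIRE
t=3: input=5 -> V=0 FIRE
t=4: input=0 -> V=0
t=5: input=0 -> V=0
t=6: input=2 -> V=16
t=7: input=3 -> V=0 FIRE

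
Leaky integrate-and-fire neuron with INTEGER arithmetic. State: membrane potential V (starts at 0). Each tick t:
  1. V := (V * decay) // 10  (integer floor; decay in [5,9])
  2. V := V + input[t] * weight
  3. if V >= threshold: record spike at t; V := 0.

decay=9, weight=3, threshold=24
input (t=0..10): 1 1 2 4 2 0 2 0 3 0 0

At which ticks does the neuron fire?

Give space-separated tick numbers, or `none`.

t=0: input=1 -> V=3
t=1: input=1 -> V=5
t=2: input=2 -> V=10
t=3: input=4 -> V=21
t=4: input=2 -> V=0 FIRE
t=5: input=0 -> V=0
t=6: input=2 -> V=6
t=7: input=0 -> V=5
t=8: input=3 -> V=13
t=9: input=0 -> V=11
t=10: input=0 -> V=9

Answer: 4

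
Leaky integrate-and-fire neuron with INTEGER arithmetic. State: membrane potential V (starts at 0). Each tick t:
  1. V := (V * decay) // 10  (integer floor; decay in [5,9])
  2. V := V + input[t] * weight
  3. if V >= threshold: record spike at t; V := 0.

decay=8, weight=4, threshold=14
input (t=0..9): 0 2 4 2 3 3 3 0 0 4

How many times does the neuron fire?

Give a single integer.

Answer: 4

Derivation:
t=0: input=0 -> V=0
t=1: input=2 -> V=8
t=2: input=4 -> V=0 FIRE
t=3: input=2 -> V=8
t=4: input=3 -> V=0 FIRE
t=5: input=3 -> V=12
t=6: input=3 -> V=0 FIRE
t=7: input=0 -> V=0
t=8: input=0 -> V=0
t=9: input=4 -> V=0 FIRE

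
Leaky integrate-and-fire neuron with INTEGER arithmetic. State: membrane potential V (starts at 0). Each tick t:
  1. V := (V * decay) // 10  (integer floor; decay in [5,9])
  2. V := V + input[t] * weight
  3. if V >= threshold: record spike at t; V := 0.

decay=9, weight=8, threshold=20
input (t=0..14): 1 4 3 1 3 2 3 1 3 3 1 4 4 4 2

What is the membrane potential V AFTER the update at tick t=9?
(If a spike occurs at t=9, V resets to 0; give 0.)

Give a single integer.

t=0: input=1 -> V=8
t=1: input=4 -> V=0 FIRE
t=2: input=3 -> V=0 FIRE
t=3: input=1 -> V=8
t=4: input=3 -> V=0 FIRE
t=5: input=2 -> V=16
t=6: input=3 -> V=0 FIRE
t=7: input=1 -> V=8
t=8: input=3 -> V=0 FIRE
t=9: input=3 -> V=0 FIRE
t=10: input=1 -> V=8
t=11: input=4 -> V=0 FIRE
t=12: input=4 -> V=0 FIRE
t=13: input=4 -> V=0 FIRE
t=14: input=2 -> V=16

Answer: 0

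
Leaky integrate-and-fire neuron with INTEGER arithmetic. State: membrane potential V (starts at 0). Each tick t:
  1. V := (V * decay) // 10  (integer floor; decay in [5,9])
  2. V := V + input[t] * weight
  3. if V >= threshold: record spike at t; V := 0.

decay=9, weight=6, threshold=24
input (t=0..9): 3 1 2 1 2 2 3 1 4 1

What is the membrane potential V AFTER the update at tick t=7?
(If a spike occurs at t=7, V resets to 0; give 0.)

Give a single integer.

t=0: input=3 -> V=18
t=1: input=1 -> V=22
t=2: input=2 -> V=0 FIRE
t=3: input=1 -> V=6
t=4: input=2 -> V=17
t=5: input=2 -> V=0 FIRE
t=6: input=3 -> V=18
t=7: input=1 -> V=22
t=8: input=4 -> V=0 FIRE
t=9: input=1 -> V=6

Answer: 22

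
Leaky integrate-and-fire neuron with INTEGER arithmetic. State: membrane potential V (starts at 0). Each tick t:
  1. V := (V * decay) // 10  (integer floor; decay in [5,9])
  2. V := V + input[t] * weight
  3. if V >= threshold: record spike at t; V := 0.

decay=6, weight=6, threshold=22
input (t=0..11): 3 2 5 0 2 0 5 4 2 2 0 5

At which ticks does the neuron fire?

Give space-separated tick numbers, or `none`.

Answer: 1 2 6 7 11

Derivation:
t=0: input=3 -> V=18
t=1: input=2 -> V=0 FIRE
t=2: input=5 -> V=0 FIRE
t=3: input=0 -> V=0
t=4: input=2 -> V=12
t=5: input=0 -> V=7
t=6: input=5 -> V=0 FIRE
t=7: input=4 -> V=0 FIRE
t=8: input=2 -> V=12
t=9: input=2 -> V=19
t=10: input=0 -> V=11
t=11: input=5 -> V=0 FIRE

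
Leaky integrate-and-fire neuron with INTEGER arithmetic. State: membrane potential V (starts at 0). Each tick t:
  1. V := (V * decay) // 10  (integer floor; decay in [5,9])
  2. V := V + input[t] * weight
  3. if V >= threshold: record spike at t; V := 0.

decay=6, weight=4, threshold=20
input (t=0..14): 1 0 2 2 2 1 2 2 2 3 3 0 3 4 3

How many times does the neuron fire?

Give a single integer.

Answer: 2

Derivation:
t=0: input=1 -> V=4
t=1: input=0 -> V=2
t=2: input=2 -> V=9
t=3: input=2 -> V=13
t=4: input=2 -> V=15
t=5: input=1 -> V=13
t=6: input=2 -> V=15
t=7: input=2 -> V=17
t=8: input=2 -> V=18
t=9: input=3 -> V=0 FIRE
t=10: input=3 -> V=12
t=11: input=0 -> V=7
t=12: input=3 -> V=16
t=13: input=4 -> V=0 FIRE
t=14: input=3 -> V=12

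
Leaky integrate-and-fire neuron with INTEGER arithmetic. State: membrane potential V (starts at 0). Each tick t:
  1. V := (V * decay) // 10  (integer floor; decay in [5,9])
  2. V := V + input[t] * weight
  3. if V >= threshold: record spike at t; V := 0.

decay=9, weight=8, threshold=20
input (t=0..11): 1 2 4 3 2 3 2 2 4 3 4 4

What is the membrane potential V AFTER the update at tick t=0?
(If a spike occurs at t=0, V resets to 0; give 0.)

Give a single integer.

Answer: 8

Derivation:
t=0: input=1 -> V=8
t=1: input=2 -> V=0 FIRE
t=2: input=4 -> V=0 FIRE
t=3: input=3 -> V=0 FIRE
t=4: input=2 -> V=16
t=5: input=3 -> V=0 FIRE
t=6: input=2 -> V=16
t=7: input=2 -> V=0 FIRE
t=8: input=4 -> V=0 FIRE
t=9: input=3 -> V=0 FIRE
t=10: input=4 -> V=0 FIRE
t=11: input=4 -> V=0 FIRE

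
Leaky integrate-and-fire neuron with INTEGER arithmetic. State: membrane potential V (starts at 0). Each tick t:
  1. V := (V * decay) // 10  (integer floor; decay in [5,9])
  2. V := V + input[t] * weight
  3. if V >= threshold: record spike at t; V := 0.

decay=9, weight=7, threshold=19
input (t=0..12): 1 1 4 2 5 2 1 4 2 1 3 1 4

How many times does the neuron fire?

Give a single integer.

Answer: 7

Derivation:
t=0: input=1 -> V=7
t=1: input=1 -> V=13
t=2: input=4 -> V=0 FIRE
t=3: input=2 -> V=14
t=4: input=5 -> V=0 FIRE
t=5: input=2 -> V=14
t=6: input=1 -> V=0 FIRE
t=7: input=4 -> V=0 FIRE
t=8: input=2 -> V=14
t=9: input=1 -> V=0 FIRE
t=10: input=3 -> V=0 FIRE
t=11: input=1 -> V=7
t=12: input=4 -> V=0 FIRE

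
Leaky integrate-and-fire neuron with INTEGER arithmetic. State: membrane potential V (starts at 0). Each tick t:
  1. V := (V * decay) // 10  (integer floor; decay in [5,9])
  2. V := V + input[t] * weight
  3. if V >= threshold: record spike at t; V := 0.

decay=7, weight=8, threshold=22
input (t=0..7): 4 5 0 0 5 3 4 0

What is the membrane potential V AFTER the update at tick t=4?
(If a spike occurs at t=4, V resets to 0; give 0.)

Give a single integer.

t=0: input=4 -> V=0 FIRE
t=1: input=5 -> V=0 FIRE
t=2: input=0 -> V=0
t=3: input=0 -> V=0
t=4: input=5 -> V=0 FIRE
t=5: input=3 -> V=0 FIRE
t=6: input=4 -> V=0 FIRE
t=7: input=0 -> V=0

Answer: 0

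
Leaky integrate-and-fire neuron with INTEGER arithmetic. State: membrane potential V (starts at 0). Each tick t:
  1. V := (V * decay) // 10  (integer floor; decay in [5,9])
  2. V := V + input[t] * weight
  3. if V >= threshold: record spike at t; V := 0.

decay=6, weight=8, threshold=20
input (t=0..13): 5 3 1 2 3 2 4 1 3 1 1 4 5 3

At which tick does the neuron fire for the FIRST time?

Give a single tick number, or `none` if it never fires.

Answer: 0

Derivation:
t=0: input=5 -> V=0 FIRE
t=1: input=3 -> V=0 FIRE
t=2: input=1 -> V=8
t=3: input=2 -> V=0 FIRE
t=4: input=3 -> V=0 FIRE
t=5: input=2 -> V=16
t=6: input=4 -> V=0 FIRE
t=7: input=1 -> V=8
t=8: input=3 -> V=0 FIRE
t=9: input=1 -> V=8
t=10: input=1 -> V=12
t=11: input=4 -> V=0 FIRE
t=12: input=5 -> V=0 FIRE
t=13: input=3 -> V=0 FIRE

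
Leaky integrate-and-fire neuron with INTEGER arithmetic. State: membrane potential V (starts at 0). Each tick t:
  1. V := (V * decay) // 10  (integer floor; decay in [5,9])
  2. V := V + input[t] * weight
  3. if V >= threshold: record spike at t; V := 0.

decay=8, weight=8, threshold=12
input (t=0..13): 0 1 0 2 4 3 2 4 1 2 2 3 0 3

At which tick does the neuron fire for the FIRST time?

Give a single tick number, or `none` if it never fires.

Answer: 3

Derivation:
t=0: input=0 -> V=0
t=1: input=1 -> V=8
t=2: input=0 -> V=6
t=3: input=2 -> V=0 FIRE
t=4: input=4 -> V=0 FIRE
t=5: input=3 -> V=0 FIRE
t=6: input=2 -> V=0 FIRE
t=7: input=4 -> V=0 FIRE
t=8: input=1 -> V=8
t=9: input=2 -> V=0 FIRE
t=10: input=2 -> V=0 FIRE
t=11: input=3 -> V=0 FIRE
t=12: input=0 -> V=0
t=13: input=3 -> V=0 FIRE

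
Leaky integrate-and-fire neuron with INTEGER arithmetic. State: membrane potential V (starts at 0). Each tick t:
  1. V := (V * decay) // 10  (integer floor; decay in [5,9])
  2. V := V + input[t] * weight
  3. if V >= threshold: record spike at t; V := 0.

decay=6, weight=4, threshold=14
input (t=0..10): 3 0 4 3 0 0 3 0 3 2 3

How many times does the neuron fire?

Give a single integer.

Answer: 3

Derivation:
t=0: input=3 -> V=12
t=1: input=0 -> V=7
t=2: input=4 -> V=0 FIRE
t=3: input=3 -> V=12
t=4: input=0 -> V=7
t=5: input=0 -> V=4
t=6: input=3 -> V=0 FIRE
t=7: input=0 -> V=0
t=8: input=3 -> V=12
t=9: input=2 -> V=0 FIRE
t=10: input=3 -> V=12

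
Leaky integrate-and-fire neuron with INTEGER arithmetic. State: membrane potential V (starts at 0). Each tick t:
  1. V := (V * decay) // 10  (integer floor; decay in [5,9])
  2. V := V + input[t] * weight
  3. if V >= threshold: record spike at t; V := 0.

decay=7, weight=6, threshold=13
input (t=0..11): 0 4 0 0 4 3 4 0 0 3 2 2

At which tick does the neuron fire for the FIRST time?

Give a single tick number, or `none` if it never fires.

t=0: input=0 -> V=0
t=1: input=4 -> V=0 FIRE
t=2: input=0 -> V=0
t=3: input=0 -> V=0
t=4: input=4 -> V=0 FIRE
t=5: input=3 -> V=0 FIRE
t=6: input=4 -> V=0 FIRE
t=7: input=0 -> V=0
t=8: input=0 -> V=0
t=9: input=3 -> V=0 FIRE
t=10: input=2 -> V=12
t=11: input=2 -> V=0 FIRE

Answer: 1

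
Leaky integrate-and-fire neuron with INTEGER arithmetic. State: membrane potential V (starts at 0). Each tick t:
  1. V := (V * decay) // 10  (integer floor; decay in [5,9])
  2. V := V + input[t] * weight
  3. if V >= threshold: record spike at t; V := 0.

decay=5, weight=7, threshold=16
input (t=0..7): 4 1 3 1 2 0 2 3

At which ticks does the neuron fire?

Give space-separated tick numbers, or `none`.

Answer: 0 2 4 7

Derivation:
t=0: input=4 -> V=0 FIRE
t=1: input=1 -> V=7
t=2: input=3 -> V=0 FIRE
t=3: input=1 -> V=7
t=4: input=2 -> V=0 FIRE
t=5: input=0 -> V=0
t=6: input=2 -> V=14
t=7: input=3 -> V=0 FIRE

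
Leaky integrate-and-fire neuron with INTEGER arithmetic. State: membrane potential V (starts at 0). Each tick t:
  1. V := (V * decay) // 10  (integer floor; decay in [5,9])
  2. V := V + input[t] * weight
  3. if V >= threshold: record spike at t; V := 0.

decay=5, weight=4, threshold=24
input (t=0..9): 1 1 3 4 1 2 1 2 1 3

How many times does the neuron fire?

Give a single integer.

t=0: input=1 -> V=4
t=1: input=1 -> V=6
t=2: input=3 -> V=15
t=3: input=4 -> V=23
t=4: input=1 -> V=15
t=5: input=2 -> V=15
t=6: input=1 -> V=11
t=7: input=2 -> V=13
t=8: input=1 -> V=10
t=9: input=3 -> V=17

Answer: 0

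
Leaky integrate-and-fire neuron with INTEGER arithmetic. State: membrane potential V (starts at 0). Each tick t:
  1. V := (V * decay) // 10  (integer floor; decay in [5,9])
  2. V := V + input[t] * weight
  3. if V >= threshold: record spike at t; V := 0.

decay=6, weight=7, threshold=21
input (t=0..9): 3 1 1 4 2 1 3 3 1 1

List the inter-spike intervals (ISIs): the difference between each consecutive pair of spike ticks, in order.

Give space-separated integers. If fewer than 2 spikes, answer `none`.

Answer: 3 3 1

Derivation:
t=0: input=3 -> V=0 FIRE
t=1: input=1 -> V=7
t=2: input=1 -> V=11
t=3: input=4 -> V=0 FIRE
t=4: input=2 -> V=14
t=5: input=1 -> V=15
t=6: input=3 -> V=0 FIRE
t=7: input=3 -> V=0 FIRE
t=8: input=1 -> V=7
t=9: input=1 -> V=11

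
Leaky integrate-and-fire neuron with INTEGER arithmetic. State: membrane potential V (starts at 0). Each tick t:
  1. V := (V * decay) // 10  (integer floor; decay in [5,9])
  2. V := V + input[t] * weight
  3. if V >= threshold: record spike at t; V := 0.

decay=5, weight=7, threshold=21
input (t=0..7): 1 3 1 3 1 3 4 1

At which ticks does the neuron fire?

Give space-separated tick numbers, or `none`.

Answer: 1 3 5 6

Derivation:
t=0: input=1 -> V=7
t=1: input=3 -> V=0 FIRE
t=2: input=1 -> V=7
t=3: input=3 -> V=0 FIRE
t=4: input=1 -> V=7
t=5: input=3 -> V=0 FIRE
t=6: input=4 -> V=0 FIRE
t=7: input=1 -> V=7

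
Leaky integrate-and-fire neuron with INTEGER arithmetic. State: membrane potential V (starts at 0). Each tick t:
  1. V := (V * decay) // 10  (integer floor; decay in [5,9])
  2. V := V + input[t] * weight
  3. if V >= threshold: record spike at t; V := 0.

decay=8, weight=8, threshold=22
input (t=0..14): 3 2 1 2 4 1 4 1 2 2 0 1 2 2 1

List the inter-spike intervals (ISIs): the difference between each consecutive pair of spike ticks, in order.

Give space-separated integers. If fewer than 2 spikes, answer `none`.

t=0: input=3 -> V=0 FIRE
t=1: input=2 -> V=16
t=2: input=1 -> V=20
t=3: input=2 -> V=0 FIRE
t=4: input=4 -> V=0 FIRE
t=5: input=1 -> V=8
t=6: input=4 -> V=0 FIRE
t=7: input=1 -> V=8
t=8: input=2 -> V=0 FIRE
t=9: input=2 -> V=16
t=10: input=0 -> V=12
t=11: input=1 -> V=17
t=12: input=2 -> V=0 FIRE
t=13: input=2 -> V=16
t=14: input=1 -> V=20

Answer: 3 1 2 2 4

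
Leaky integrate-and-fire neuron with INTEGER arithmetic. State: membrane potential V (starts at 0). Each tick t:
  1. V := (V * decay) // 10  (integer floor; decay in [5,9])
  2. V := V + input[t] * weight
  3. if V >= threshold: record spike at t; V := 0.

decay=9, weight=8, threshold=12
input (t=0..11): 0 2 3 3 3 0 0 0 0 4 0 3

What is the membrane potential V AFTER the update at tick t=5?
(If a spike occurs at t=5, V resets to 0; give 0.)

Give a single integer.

t=0: input=0 -> V=0
t=1: input=2 -> V=0 FIRE
t=2: input=3 -> V=0 FIRE
t=3: input=3 -> V=0 FIRE
t=4: input=3 -> V=0 FIRE
t=5: input=0 -> V=0
t=6: input=0 -> V=0
t=7: input=0 -> V=0
t=8: input=0 -> V=0
t=9: input=4 -> V=0 FIRE
t=10: input=0 -> V=0
t=11: input=3 -> V=0 FIRE

Answer: 0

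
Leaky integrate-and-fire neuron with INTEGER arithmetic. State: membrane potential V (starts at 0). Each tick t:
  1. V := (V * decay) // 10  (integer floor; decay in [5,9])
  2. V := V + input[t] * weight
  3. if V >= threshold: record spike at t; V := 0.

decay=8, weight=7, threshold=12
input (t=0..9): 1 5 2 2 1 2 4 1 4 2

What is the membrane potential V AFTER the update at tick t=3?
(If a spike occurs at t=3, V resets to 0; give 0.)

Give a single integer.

t=0: input=1 -> V=7
t=1: input=5 -> V=0 FIRE
t=2: input=2 -> V=0 FIRE
t=3: input=2 -> V=0 FIRE
t=4: input=1 -> V=7
t=5: input=2 -> V=0 FIRE
t=6: input=4 -> V=0 FIRE
t=7: input=1 -> V=7
t=8: input=4 -> V=0 FIRE
t=9: input=2 -> V=0 FIRE

Answer: 0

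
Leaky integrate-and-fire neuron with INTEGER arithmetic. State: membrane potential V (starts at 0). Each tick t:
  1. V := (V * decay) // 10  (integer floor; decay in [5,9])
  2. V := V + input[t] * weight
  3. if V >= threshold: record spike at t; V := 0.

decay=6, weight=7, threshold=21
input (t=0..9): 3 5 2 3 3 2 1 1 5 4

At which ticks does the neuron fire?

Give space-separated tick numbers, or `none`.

Answer: 0 1 3 4 8 9

Derivation:
t=0: input=3 -> V=0 FIRE
t=1: input=5 -> V=0 FIRE
t=2: input=2 -> V=14
t=3: input=3 -> V=0 FIRE
t=4: input=3 -> V=0 FIRE
t=5: input=2 -> V=14
t=6: input=1 -> V=15
t=7: input=1 -> V=16
t=8: input=5 -> V=0 FIRE
t=9: input=4 -> V=0 FIRE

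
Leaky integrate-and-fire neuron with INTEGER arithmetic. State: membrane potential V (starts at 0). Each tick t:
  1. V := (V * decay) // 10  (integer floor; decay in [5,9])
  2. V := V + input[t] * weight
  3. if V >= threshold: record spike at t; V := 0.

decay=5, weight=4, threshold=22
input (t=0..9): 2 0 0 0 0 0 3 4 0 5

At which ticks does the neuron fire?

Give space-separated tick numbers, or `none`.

Answer: 7

Derivation:
t=0: input=2 -> V=8
t=1: input=0 -> V=4
t=2: input=0 -> V=2
t=3: input=0 -> V=1
t=4: input=0 -> V=0
t=5: input=0 -> V=0
t=6: input=3 -> V=12
t=7: input=4 -> V=0 FIRE
t=8: input=0 -> V=0
t=9: input=5 -> V=20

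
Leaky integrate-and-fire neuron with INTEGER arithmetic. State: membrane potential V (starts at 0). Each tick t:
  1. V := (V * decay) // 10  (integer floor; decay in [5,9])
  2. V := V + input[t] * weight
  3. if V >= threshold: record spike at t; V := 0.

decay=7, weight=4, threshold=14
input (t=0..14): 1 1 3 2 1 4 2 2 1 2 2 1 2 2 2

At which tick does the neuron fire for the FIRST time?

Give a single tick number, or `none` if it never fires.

t=0: input=1 -> V=4
t=1: input=1 -> V=6
t=2: input=3 -> V=0 FIRE
t=3: input=2 -> V=8
t=4: input=1 -> V=9
t=5: input=4 -> V=0 FIRE
t=6: input=2 -> V=8
t=7: input=2 -> V=13
t=8: input=1 -> V=13
t=9: input=2 -> V=0 FIRE
t=10: input=2 -> V=8
t=11: input=1 -> V=9
t=12: input=2 -> V=0 FIRE
t=13: input=2 -> V=8
t=14: input=2 -> V=13

Answer: 2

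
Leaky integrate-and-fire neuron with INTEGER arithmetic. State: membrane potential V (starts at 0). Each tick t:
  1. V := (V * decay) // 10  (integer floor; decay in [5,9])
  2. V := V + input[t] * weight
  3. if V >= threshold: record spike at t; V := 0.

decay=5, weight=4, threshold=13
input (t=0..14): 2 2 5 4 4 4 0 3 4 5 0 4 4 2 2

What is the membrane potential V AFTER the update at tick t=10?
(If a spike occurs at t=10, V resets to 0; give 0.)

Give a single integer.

Answer: 0

Derivation:
t=0: input=2 -> V=8
t=1: input=2 -> V=12
t=2: input=5 -> V=0 FIRE
t=3: input=4 -> V=0 FIRE
t=4: input=4 -> V=0 FIRE
t=5: input=4 -> V=0 FIRE
t=6: input=0 -> V=0
t=7: input=3 -> V=12
t=8: input=4 -> V=0 FIRE
t=9: input=5 -> V=0 FIRE
t=10: input=0 -> V=0
t=11: input=4 -> V=0 FIRE
t=12: input=4 -> V=0 FIRE
t=13: input=2 -> V=8
t=14: input=2 -> V=12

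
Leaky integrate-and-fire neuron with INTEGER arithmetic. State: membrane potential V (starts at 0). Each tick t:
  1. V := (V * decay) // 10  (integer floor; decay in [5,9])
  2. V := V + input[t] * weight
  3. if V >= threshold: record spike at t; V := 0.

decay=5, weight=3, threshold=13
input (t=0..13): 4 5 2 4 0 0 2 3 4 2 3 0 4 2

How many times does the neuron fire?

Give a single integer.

t=0: input=4 -> V=12
t=1: input=5 -> V=0 FIRE
t=2: input=2 -> V=6
t=3: input=4 -> V=0 FIRE
t=4: input=0 -> V=0
t=5: input=0 -> V=0
t=6: input=2 -> V=6
t=7: input=3 -> V=12
t=8: input=4 -> V=0 FIRE
t=9: input=2 -> V=6
t=10: input=3 -> V=12
t=11: input=0 -> V=6
t=12: input=4 -> V=0 FIRE
t=13: input=2 -> V=6

Answer: 4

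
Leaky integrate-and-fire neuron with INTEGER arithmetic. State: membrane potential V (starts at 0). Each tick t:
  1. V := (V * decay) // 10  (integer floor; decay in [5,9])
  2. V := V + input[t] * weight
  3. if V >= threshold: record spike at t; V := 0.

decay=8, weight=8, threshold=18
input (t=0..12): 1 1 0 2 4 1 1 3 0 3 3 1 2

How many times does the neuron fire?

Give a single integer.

t=0: input=1 -> V=8
t=1: input=1 -> V=14
t=2: input=0 -> V=11
t=3: input=2 -> V=0 FIRE
t=4: input=4 -> V=0 FIRE
t=5: input=1 -> V=8
t=6: input=1 -> V=14
t=7: input=3 -> V=0 FIRE
t=8: input=0 -> V=0
t=9: input=3 -> V=0 FIRE
t=10: input=3 -> V=0 FIRE
t=11: input=1 -> V=8
t=12: input=2 -> V=0 FIRE

Answer: 6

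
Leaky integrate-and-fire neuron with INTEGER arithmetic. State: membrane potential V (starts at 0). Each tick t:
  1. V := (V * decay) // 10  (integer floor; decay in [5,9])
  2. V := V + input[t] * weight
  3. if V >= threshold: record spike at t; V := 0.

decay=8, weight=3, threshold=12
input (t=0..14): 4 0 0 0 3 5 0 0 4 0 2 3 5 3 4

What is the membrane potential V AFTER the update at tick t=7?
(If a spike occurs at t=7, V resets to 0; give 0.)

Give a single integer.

Answer: 0

Derivation:
t=0: input=4 -> V=0 FIRE
t=1: input=0 -> V=0
t=2: input=0 -> V=0
t=3: input=0 -> V=0
t=4: input=3 -> V=9
t=5: input=5 -> V=0 FIRE
t=6: input=0 -> V=0
t=7: input=0 -> V=0
t=8: input=4 -> V=0 FIRE
t=9: input=0 -> V=0
t=10: input=2 -> V=6
t=11: input=3 -> V=0 FIRE
t=12: input=5 -> V=0 FIRE
t=13: input=3 -> V=9
t=14: input=4 -> V=0 FIRE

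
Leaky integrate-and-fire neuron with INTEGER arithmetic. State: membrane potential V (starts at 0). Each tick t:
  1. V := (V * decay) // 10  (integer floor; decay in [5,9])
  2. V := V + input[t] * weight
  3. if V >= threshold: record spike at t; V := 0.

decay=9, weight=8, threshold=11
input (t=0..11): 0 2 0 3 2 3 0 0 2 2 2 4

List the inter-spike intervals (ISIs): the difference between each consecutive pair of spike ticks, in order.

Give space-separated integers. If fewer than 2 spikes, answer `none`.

Answer: 2 1 1 3 1 1 1

Derivation:
t=0: input=0 -> V=0
t=1: input=2 -> V=0 FIRE
t=2: input=0 -> V=0
t=3: input=3 -> V=0 FIRE
t=4: input=2 -> V=0 FIRE
t=5: input=3 -> V=0 FIRE
t=6: input=0 -> V=0
t=7: input=0 -> V=0
t=8: input=2 -> V=0 FIRE
t=9: input=2 -> V=0 FIRE
t=10: input=2 -> V=0 FIRE
t=11: input=4 -> V=0 FIRE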